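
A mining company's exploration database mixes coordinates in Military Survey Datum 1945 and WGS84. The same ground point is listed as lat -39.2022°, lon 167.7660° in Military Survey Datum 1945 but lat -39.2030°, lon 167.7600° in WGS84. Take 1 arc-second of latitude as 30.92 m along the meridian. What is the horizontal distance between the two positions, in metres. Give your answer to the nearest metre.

525 m

Δφ = -39.2030° − -39.2022° = -0.0008°; Δλ = 167.7600° − 167.7660° = -0.0060°.
1° of latitude = 3600 × 30.92 = 111312 m.
ΔN = Δφ × 111312 = -89.0 m; ΔE = Δλ × 111312 × cos(-39.2022°) = -0.0060 × 111312 × 0.774920 = -517.5 m.
Distance = √(ΔE² + ΔN²) = √((-517.5)² + (-89.0)²) = 525.2 m.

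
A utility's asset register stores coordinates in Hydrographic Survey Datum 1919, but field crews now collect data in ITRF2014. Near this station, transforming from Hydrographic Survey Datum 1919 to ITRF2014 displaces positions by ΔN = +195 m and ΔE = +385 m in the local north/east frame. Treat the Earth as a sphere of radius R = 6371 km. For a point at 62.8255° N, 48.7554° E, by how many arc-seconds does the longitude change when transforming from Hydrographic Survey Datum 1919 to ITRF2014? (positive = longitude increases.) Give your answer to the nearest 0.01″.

Δλ = 27.29″

At latitude 62.8255°, cos φ = 0.456702.
One radian of longitude at latitude φ spans R cos φ, so Δλ = ΔE / (R cos φ) = 385.0 / (6371000 × 0.456702) = 1.3232e-04 rad = 27.293″.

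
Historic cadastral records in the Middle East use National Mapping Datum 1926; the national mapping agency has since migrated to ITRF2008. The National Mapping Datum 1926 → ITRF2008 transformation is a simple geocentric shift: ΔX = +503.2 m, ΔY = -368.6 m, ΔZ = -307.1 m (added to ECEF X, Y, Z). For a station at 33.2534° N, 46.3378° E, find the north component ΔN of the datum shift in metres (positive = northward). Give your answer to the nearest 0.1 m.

ΔN = -301.1 m

The local north axis is (−sin φ cos λ, −sin φ sin λ, cos φ), giving ΔN = -190.501 + 146.218 − 256.813 = -301.10 m.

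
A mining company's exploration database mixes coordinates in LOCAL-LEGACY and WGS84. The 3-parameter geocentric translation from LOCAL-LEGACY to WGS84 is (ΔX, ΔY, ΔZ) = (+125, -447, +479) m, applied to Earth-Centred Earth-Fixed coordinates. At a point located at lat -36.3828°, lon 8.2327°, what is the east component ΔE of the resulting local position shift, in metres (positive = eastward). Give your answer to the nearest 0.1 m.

The local east axis at (φ, λ) is (−sin λ, cos λ, 0), so ΔE = −sin(8.2327°)·125 + cos(8.2327°)·(-447) = -460.29 m.

ΔE = -460.3 m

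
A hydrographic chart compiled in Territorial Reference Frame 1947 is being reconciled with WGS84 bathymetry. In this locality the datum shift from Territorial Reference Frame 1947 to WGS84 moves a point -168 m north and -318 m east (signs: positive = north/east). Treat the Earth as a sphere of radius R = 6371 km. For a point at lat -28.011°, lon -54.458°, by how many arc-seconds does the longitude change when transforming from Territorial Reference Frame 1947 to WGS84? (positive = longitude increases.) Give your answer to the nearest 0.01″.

At latitude -28.011°, cos φ = 0.882857.
One radian of longitude at latitude φ spans R cos φ, so Δλ = ΔE / (R cos φ) = -318.0 / (6371000 × 0.882857) = -5.6537e-05 rad = -11.661″.

Δλ = -11.66″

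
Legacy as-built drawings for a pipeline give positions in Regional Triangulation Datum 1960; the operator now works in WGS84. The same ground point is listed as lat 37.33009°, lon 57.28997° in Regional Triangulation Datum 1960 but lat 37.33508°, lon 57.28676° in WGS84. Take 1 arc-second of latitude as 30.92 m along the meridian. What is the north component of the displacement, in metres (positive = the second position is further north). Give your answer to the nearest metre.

Δφ = 37.33508° − 37.33009° = +0.00499°; Δλ = 57.28676° − 57.28997° = -0.00321°.
1° of latitude = 3600 × 30.92 = 111312 m.
ΔN = Δφ × 111312 = 555.4 m; ΔE = Δλ × 111312 × cos(37.33009°) = -0.00321 × 111312 × 0.795155 = -284.1 m.

ΔN = 555 m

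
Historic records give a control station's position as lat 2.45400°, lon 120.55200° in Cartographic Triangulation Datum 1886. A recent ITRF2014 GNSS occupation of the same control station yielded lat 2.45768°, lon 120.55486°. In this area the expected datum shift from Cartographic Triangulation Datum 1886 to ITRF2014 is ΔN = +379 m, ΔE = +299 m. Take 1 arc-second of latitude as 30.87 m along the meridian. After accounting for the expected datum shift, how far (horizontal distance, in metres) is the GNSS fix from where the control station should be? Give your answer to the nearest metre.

Observed coordinate differences: Δφ = +0.00368°, Δλ = +0.00286°.
Converting to metres (1° lat = 111132 m, cos φ = 0.999083): observed ΔN = 409.0 m, observed ΔE = 317.5 m.
Subtracting the expected shift leaves a residual of 409.0 − (379) = 30.0 m north and 317.5 − (299) = 18.5 m east.
Residual distance = √(30.0² + 18.5²) = 35.2 m.

35 m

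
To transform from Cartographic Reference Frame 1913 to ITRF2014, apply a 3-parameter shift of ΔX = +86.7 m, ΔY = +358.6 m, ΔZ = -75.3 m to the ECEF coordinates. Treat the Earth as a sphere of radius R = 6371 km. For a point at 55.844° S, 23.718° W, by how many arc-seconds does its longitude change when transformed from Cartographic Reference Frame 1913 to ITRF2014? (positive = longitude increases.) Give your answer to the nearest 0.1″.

Δλ = 20.9″

sin φ = -0.827512, cos φ = 0.561448, sin λ = -0.402235, cos λ = 0.915536.
East component: ΔE = −sin λ·ΔX + cos λ·ΔY = −(-0.402235)(86.7) + (0.915536)(358.6) = 363.19 m.
1° of latitude spans πR/180 = 111195 m; at latitude φ, 1° of longitude spans that × cos φ = 62430.2 m, so Δλ = 363.19 / 62430.2 × 3600 = 20.943″.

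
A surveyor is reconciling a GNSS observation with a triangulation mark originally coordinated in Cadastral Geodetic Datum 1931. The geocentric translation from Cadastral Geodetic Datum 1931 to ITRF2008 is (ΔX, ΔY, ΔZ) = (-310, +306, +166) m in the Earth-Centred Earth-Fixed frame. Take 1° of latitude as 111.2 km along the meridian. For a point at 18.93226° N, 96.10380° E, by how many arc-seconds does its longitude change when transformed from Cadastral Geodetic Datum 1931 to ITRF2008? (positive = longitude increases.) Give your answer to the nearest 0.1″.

Δλ = 9.4″

sin φ = 0.324450, cos φ = 0.945903, sin λ = 0.994331, cos λ = -0.106330.
East component: ΔE = −sin λ·ΔX + cos λ·ΔY = −(0.994331)(-310) + (-0.106330)(306) = 275.71 m.
1° of latitude spans 111200 m; at latitude φ, 1° of longitude spans that × cos φ = 105184.4 m, so Δλ = 275.71 / 105184.4 × 3600 = 9.436″.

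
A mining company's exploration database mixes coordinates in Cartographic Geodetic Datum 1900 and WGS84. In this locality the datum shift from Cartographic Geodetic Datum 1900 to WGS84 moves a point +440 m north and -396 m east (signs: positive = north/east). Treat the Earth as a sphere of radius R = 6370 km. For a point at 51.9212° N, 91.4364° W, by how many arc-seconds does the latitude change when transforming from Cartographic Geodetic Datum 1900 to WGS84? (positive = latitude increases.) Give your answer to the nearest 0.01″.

Δφ = 14.25″

On a sphere of radius R, 1 rad of latitude = R, so Δφ = ΔN / R = 440.0 / 6370000 = 6.9074e-05 rad = 14.247″.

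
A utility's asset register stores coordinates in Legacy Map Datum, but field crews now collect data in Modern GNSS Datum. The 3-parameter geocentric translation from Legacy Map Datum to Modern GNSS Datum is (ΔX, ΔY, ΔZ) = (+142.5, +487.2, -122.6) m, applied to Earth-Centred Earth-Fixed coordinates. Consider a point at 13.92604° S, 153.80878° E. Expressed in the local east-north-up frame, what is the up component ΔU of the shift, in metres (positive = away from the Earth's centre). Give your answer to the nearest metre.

ΔU = 114 m

At φ = -13.92604°, λ = 153.80878°: sin φ = -0.240669, cos φ = 0.970607, sin λ = 0.441368, cos λ = -0.897326.
ΔU = cos φ cos λ·ΔX + cos φ sin λ·ΔY + sin φ·ΔZ = (0.970607)(-0.897326)(142.5) + (0.970607)(0.441368)(487.2) + (-0.240669)(-122.6) = 114.11 m.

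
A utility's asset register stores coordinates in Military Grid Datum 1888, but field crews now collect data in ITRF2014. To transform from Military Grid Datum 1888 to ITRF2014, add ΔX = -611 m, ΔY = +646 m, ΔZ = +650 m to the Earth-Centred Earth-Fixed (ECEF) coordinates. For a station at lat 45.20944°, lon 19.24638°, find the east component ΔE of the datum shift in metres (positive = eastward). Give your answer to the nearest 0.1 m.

The local east axis at (φ, λ) is (−sin λ, cos λ, 0), so ΔE = −sin(19.24638°)·(-611) + cos(19.24638°)·646 = 811.30 m.

ΔE = 811.3 m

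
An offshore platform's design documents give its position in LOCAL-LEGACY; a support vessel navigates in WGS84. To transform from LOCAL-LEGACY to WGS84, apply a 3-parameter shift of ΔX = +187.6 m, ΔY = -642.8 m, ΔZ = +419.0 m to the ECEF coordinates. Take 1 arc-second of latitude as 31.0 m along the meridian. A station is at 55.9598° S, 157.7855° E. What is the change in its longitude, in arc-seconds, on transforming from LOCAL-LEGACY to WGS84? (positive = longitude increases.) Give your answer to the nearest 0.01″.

Δλ = 30.21″

sin φ = -0.828645, cos φ = 0.559774, sin λ = 0.378075, cos λ = -0.925775.
East component: ΔE = −sin λ·ΔX + cos λ·ΔY = −(0.378075)(187.6) + (-0.925775)(-642.8) = 524.16 m.
1° of latitude spans 3600 × 31.00 = 111600 m; at latitude φ, 1° of longitude spans that × cos φ = 62470.8 m, so Δλ = 524.16 / 62470.8 × 3600 = 30.206″.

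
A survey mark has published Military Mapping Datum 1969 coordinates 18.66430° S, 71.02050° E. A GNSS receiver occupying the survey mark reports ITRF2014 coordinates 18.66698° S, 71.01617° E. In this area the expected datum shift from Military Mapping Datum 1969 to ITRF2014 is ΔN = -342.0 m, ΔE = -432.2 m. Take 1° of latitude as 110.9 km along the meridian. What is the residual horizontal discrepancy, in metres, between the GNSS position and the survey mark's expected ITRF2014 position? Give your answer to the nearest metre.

50 m

Observed coordinate differences: Δφ = -0.00268°, Δλ = -0.00433°.
Converting to metres (1° lat = 110900 m, cos φ = 0.947410): observed ΔN = -297.2 m, observed ΔE = -454.9 m.
Subtracting the expected shift leaves a residual of -297.2 − (-342.0) = 44.8 m north and -454.9 − (-432.2) = -22.7 m east.
Residual distance = √(44.8² + (-22.7)²) = 50.2 m.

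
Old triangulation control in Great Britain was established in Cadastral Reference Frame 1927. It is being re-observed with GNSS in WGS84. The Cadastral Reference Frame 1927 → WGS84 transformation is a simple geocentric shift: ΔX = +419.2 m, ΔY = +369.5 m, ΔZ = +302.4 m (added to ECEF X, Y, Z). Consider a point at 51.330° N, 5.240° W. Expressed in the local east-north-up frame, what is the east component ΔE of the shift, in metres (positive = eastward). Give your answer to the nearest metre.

ΔE = 406 m

At φ = 51.330°, λ = -5.240°: sin φ = 0.780758, cos φ = 0.624834, sin λ = -0.091328, cos λ = 0.995821.
ΔE = −sin λ·ΔX + cos λ·ΔY = −(-0.091328)·(419.2) + (0.995821)·(369.5) = 406.24 m.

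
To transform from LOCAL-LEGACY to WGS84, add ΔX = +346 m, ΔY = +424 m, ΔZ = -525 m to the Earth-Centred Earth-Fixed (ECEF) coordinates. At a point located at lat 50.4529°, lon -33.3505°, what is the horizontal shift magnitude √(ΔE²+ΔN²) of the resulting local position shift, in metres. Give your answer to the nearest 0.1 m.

The local east axis at (φ, λ) is (−sin λ, cos λ, 0), so ΔE = −sin(-33.3505°)·346 + cos(-33.3505°)·424 = 544.39 m.
The local north axis is (−sin φ cos λ, −sin φ sin λ, cos φ), giving ΔN = -222.865 + 179.742 − 334.274 = -377.40 m.
Horizontal magnitude = √(ΔE² + ΔN²) = √(544.39² + (-377.40)²) = 662.41 m.

662.4 m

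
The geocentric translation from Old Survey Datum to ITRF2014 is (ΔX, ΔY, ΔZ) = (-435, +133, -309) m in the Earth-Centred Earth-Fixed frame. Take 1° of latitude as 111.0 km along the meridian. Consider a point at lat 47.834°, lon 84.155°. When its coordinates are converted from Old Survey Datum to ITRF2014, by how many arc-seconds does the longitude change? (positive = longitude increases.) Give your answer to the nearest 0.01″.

Δλ = 21.56″

sin φ = 0.741203, cos φ = 0.671281, sin λ = 0.994801, cos λ = 0.101838.
East component: ΔE = −sin λ·ΔX + cos λ·ΔY = −(0.994801)(-435) + (0.101838)(133) = 446.28 m.
1° of latitude spans 111000 m; at latitude φ, 1° of longitude spans that × cos φ = 74512.2 m, so Δλ = 446.28 / 74512.2 × 3600 = 21.562″.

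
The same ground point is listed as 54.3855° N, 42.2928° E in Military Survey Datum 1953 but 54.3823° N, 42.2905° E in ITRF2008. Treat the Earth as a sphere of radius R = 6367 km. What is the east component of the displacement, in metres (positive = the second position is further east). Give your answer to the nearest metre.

ΔE = -149 m

Δφ = 54.3823° − 54.3855° = -0.0032°; Δλ = 42.2905° − 42.2928° = -0.0023°.
1° along a meridian = πR/180 = 111125 m.
ΔN = Δφ × 111125 = -355.6 m; ΔE = Δλ × 111125 × cos(54.3855°) = -0.0023 × 111125 × 0.582329 = -148.8 m.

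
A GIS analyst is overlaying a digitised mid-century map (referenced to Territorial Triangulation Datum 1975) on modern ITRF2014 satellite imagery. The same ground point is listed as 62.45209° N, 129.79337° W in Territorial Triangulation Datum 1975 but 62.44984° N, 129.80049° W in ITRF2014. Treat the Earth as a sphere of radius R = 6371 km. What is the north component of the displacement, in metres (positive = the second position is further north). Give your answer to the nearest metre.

Δφ = 62.44984° − 62.45209° = -0.00225°; Δλ = -129.80049° − -129.79337° = -0.00712°.
1° along a meridian = πR/180 = 111195 m.
ΔN = Δφ × 111195 = -250.2 m; ΔE = Δλ × 111195 × cos(62.45209°) = -0.00712 × 111195 × 0.462490 = -366.2 m.

ΔN = -250 m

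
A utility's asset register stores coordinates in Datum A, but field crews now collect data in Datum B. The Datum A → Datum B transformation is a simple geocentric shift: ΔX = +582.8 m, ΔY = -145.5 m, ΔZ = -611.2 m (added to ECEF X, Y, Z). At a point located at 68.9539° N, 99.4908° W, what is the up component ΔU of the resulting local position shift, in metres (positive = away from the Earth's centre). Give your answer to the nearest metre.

ΔU = -553 m

The local up (radial) axis is (cos φ cos λ, cos φ sin λ, sin φ), giving ΔU = -34.510 + 51.537 − 570.428 = -553.40 m.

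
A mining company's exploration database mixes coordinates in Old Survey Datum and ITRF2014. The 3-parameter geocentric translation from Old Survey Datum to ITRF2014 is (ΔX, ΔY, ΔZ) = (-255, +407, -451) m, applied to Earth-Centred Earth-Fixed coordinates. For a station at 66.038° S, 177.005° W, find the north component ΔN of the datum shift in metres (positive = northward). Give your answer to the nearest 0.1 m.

ΔN = 30.1 m

At φ = -66.038°, λ = -177.005°: sin φ = -0.913815, cos φ = 0.406131, sin λ = -0.052249, cos λ = -0.998634.
ΔN = −sin φ cos λ·ΔX − sin φ sin λ·ΔY + cos φ·ΔZ = −(-0.913815)(-0.998634)(-255) − (-0.913815)(-0.052249)(407) + (0.406131)(-451) = 30.11 m.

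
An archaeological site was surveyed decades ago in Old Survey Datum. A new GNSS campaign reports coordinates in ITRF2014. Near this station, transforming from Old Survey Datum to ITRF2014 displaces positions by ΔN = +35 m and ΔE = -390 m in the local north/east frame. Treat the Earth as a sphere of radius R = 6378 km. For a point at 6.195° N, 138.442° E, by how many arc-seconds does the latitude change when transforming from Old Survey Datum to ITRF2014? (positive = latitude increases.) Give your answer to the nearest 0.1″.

On a sphere of radius R, 1 rad of latitude = R, so Δφ = ΔN / R = 35.0 / 6378000 = 5.4876e-06 rad = 1.132″.

Δφ = 1.1″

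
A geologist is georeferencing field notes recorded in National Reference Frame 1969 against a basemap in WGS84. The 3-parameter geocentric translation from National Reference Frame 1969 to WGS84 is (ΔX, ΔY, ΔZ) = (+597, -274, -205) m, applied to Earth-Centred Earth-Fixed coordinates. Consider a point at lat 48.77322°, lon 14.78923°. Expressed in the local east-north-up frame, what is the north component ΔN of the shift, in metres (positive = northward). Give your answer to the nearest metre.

ΔN = -517 m

At φ = 48.77322°, λ = 14.78923°: sin φ = 0.752107, cos φ = 0.659041, sin λ = 0.255264, cos λ = 0.966871.
ΔN = −sin φ cos λ·ΔX − sin φ sin λ·ΔY + cos φ·ΔZ = −(0.752107)(0.966871)(597) − (0.752107)(0.255264)(-274) + (0.659041)(-205) = -516.63 m.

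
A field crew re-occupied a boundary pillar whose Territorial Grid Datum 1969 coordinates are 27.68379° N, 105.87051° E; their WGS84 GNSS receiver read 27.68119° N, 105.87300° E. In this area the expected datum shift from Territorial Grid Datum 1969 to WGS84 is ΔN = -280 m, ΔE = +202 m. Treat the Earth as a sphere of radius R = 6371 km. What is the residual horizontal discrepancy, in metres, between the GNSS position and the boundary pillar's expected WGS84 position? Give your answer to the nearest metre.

44 m

Observed coordinate differences: Δφ = -0.00260°, Δλ = +0.00249°.
Converting to metres (1° lat = 111195 m, cos φ = 0.885525): observed ΔN = -289.1 m, observed ΔE = 245.2 m.
Subtracting the expected shift leaves a residual of -289.1 − (-280) = -9.1 m north and 245.2 − (202) = 43.2 m east.
Residual distance = √((-9.1)² + 43.2²) = 44.1 m.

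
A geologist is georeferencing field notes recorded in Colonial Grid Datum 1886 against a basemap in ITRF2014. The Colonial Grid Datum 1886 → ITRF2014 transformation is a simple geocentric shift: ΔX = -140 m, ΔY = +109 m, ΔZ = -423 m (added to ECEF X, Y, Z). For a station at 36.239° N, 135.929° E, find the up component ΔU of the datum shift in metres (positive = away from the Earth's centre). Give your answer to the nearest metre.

ΔU = -108 m

At φ = 36.239°, λ = 135.929°: sin φ = 0.591155, cos φ = 0.806558, sin λ = 0.695549, cos λ = -0.718478.
ΔU = cos φ cos λ·ΔX + cos φ sin λ·ΔY + sin φ·ΔZ = (0.806558)(-0.718478)(-140) + (0.806558)(0.695549)(109) + (0.591155)(-423) = -107.78 m.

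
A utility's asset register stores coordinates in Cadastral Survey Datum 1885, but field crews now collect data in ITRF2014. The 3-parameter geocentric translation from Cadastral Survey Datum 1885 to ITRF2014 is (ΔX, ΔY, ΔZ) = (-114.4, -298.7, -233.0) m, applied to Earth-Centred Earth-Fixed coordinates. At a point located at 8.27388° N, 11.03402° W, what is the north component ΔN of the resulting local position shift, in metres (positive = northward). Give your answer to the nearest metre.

The local north axis is (−sin φ cos λ, −sin φ sin λ, cos φ), giving ΔN = 16.158 − 8.227 − 230.575 = -222.64 m.

ΔN = -223 m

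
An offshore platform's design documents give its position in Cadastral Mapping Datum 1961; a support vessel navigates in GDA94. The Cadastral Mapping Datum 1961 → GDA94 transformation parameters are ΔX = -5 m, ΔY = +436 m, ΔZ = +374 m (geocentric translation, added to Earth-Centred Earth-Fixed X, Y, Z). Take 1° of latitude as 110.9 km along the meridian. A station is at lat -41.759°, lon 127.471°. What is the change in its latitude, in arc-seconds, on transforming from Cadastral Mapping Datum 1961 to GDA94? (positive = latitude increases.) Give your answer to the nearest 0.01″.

sin φ = -0.665999, cos φ = 0.745953, sin λ = 0.793661, cos λ = -0.608360.
North component: ΔN = −sin φ cos λ·ΔX − sin φ sin λ·ΔY + cos φ·ΔZ = −(-0.665999)(-0.608360)(-5) − (-0.665999)(0.793661)(436) + (0.745953)(374) = 511.47 m.
1° of latitude spans 110900 m, so Δφ = 511.47 / 110900 × 3600 = 16.603″.

Δφ = 16.60″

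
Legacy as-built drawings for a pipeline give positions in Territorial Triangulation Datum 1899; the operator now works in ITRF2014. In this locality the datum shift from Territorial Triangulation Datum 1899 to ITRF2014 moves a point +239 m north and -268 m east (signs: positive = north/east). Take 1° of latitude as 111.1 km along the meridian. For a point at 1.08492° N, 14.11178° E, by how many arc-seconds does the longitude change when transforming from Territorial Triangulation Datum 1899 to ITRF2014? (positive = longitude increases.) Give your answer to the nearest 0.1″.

At latitude 1.08492°, cos φ = 0.999821.
1° of longitude at this latitude = 111.1 × cos φ = 111.08 km, so Δλ = -268.0 / 111080.1 = -0.0024127° = -8.686″.

Δλ = -8.7″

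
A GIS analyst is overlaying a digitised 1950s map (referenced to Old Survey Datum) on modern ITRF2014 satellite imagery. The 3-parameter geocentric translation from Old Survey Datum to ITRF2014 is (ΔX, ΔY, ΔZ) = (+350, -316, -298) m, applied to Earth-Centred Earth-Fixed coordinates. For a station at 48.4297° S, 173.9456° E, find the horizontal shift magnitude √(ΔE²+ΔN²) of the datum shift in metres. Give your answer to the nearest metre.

At φ = -48.4297°, λ = 173.9456°: sin φ = -0.748142, cos φ = 0.663538, sin λ = 0.105473, cos λ = -0.994422.
ΔE = −sin λ·ΔX + cos λ·ΔY = −(0.105473)·(350) + (-0.994422)·(-316) = 277.32 m.
ΔN = −sin φ cos λ·ΔX − sin φ sin λ·ΔY + cos φ·ΔZ = −(-0.748142)(-0.994422)(350) − (-0.748142)(0.105473)(-316) + (0.663538)(-298) = -483.06 m.
Horizontal magnitude = √(ΔE² + ΔN²) = √(277.32² + (-483.06)²) = 557.00 m.

557 m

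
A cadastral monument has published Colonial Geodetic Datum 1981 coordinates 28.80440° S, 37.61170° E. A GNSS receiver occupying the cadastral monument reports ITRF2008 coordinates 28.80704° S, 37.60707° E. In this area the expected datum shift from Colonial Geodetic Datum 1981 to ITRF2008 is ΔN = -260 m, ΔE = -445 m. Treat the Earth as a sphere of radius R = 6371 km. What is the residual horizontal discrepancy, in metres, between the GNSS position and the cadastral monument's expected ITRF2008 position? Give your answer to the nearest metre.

Observed coordinate differences: Δφ = -0.00264°, Δλ = -0.00463°.
Converting to metres (1° lat = 111195 m, cos φ = 0.876270): observed ΔN = -293.6 m, observed ΔE = -451.1 m.
Subtracting the expected shift leaves a residual of -293.6 − (-260) = -33.6 m north and -451.1 − (-445) = -6.1 m east.
Residual distance = √((-33.6)² + (-6.1)²) = 34.1 m.

34 m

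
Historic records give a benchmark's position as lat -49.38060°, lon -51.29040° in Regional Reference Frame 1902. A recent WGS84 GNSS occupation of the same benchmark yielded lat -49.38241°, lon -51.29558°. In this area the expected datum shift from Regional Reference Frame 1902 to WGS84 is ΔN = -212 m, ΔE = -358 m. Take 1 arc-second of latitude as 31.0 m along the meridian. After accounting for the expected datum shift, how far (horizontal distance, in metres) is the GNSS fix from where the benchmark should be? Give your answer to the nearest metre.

Observed coordinate differences: Δφ = -0.00181°, Δλ = -0.00518°.
Converting to metres (1° lat = 111600 m, cos φ = 0.651031): observed ΔN = -202.0 m, observed ΔE = -376.4 m.
Subtracting the expected shift leaves a residual of -202.0 − (-212) = 10.0 m north and -376.4 − (-358) = -18.4 m east.
Residual distance = √(10.0² + (-18.4)²) = 20.9 m.

21 m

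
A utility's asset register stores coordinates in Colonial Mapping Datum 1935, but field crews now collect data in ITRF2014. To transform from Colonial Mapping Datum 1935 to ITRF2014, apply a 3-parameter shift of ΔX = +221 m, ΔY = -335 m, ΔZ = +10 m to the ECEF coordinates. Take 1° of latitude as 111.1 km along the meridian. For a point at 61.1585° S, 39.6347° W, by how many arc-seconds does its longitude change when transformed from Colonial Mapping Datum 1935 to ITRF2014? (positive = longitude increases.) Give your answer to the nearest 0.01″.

Δλ = -7.86″

sin φ = -0.875958, cos φ = 0.482388, sin λ = -0.637891, cos λ = 0.770127.
East component: ΔE = −sin λ·ΔX + cos λ·ΔY = −(-0.637891)(221) + (0.770127)(-335) = -117.02 m.
1° of latitude spans 111100 m; at latitude φ, 1° of longitude spans that × cos φ = 53593.3 m, so Δλ = -117.02 / 53593.3 × 3600 = -7.860″.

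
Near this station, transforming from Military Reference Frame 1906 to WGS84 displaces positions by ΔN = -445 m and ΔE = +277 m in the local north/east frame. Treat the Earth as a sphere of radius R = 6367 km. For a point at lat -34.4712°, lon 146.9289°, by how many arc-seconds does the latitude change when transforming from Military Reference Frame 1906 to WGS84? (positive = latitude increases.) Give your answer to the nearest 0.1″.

On a sphere of radius R, 1 rad of latitude = R, so Δφ = ΔN / R = -445.0 / 6367000 = -6.9892e-05 rad = -14.416″.

Δφ = -14.4″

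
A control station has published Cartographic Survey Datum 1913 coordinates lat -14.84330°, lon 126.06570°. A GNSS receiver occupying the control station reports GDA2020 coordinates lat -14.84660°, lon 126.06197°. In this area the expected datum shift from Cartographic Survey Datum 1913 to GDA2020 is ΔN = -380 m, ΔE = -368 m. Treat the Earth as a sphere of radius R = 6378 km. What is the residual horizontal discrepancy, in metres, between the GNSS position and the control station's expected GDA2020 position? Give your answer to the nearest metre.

36 m

Observed coordinate differences: Δφ = -0.00330°, Δλ = -0.00373°.
Converting to metres (1° lat = 111317 m, cos φ = 0.966630): observed ΔN = -367.3 m, observed ΔE = -401.4 m.
Subtracting the expected shift leaves a residual of -367.3 − (-380) = 12.7 m north and -401.4 − (-368) = -33.4 m east.
Residual distance = √(12.7² + (-33.4)²) = 35.7 m.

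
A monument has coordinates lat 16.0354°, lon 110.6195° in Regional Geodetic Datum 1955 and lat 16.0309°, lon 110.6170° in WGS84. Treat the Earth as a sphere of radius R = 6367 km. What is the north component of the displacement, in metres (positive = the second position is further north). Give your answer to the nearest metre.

Δφ = 16.0309° − 16.0354° = -0.0045°; Δλ = 110.6170° − 110.6195° = -0.0025°.
1° along a meridian = πR/180 = 111125 m.
ΔN = Δφ × 111125 = -500.1 m; ΔE = Δλ × 111125 × cos(16.0354°) = -0.0025 × 111125 × 0.961091 = -267.0 m.

ΔN = -500 m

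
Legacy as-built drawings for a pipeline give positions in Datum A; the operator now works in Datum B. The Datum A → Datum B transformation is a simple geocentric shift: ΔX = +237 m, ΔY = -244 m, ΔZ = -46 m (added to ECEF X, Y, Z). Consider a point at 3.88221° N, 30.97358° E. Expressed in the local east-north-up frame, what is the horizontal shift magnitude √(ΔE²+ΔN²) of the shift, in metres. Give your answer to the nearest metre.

The local east axis at (φ, λ) is (−sin λ, cos λ, 0), so ΔE = −sin(30.97358°)·237 + cos(30.97358°)·(-244) = -331.18 m.
The local north axis is (−sin φ cos λ, −sin φ sin λ, cos φ), giving ΔN = -13.758 + 8.502 − 45.894 = -51.15 m.
Horizontal magnitude = √(ΔE² + ΔN²) = √((-331.18)² + (-51.15)²) = 335.10 m.

335 m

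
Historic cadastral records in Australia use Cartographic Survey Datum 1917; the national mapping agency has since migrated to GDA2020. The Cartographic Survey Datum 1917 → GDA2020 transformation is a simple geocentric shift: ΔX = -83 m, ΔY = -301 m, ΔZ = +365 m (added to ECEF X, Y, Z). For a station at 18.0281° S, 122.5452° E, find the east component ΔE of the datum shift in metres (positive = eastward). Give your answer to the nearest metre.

ΔE = 232 m

At φ = -18.0281°, λ = 122.5452°: sin φ = -0.309483, cos φ = 0.950905, sin λ = 0.842967, cos λ = -0.537965.
ΔE = −sin λ·ΔX + cos λ·ΔY = −(0.842967)·(-83) + (-0.537965)·(-301) = 231.89 m.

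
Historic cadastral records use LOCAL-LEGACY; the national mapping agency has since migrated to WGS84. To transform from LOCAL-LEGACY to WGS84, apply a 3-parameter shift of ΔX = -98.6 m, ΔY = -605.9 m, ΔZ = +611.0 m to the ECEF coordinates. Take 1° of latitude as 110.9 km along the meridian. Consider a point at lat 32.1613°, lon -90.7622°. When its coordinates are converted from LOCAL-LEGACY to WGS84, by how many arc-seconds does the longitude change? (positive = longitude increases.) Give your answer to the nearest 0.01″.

sin φ = 0.532305, cos φ = 0.846553, sin λ = -0.999912, cos λ = -0.013303.
East component: ΔE = −sin λ·ΔX + cos λ·ΔY = −(-0.999912)(-98.6) + (-0.013303)(-605.9) = -90.53 m.
1° of latitude spans 110900 m; at latitude φ, 1° of longitude spans that × cos φ = 93882.7 m, so Δλ = -90.53 / 93882.7 × 3600 = -3.471″.

Δλ = -3.47″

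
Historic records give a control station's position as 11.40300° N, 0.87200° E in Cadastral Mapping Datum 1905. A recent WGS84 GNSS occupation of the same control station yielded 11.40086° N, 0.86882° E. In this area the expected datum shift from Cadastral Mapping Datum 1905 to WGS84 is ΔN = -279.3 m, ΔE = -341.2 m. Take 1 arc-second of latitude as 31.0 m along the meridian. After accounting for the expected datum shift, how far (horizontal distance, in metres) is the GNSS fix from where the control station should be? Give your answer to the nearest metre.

41 m

Observed coordinate differences: Δφ = -0.00214°, Δλ = -0.00318°.
Converting to metres (1° lat = 111600 m, cos φ = 0.980261): observed ΔN = -238.8 m, observed ΔE = -347.9 m.
Subtracting the expected shift leaves a residual of -238.8 − (-279.3) = 40.5 m north and -347.9 − (-341.2) = -6.7 m east.
Residual distance = √(40.5² + (-6.7)²) = 41.0 m.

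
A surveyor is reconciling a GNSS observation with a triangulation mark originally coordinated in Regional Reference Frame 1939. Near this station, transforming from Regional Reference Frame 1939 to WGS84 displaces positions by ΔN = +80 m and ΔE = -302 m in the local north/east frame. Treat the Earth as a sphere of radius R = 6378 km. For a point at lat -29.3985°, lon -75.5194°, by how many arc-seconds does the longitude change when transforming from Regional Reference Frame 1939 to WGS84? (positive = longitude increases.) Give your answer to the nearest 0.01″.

At latitude -29.3985°, cos φ = 0.871227.
One radian of longitude at latitude φ spans R cos φ, so Δλ = ΔE / (R cos φ) = -302.0 / (6378000 × 0.871227) = -5.4349e-05 rad = -11.210″.

Δλ = -11.21″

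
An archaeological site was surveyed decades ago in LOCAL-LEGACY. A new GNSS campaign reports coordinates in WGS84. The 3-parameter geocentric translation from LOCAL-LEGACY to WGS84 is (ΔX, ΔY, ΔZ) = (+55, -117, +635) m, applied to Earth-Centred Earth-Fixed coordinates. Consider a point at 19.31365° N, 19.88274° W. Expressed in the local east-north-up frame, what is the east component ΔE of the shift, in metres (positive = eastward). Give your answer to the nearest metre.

At φ = 19.31365°, λ = -19.88274°: sin φ = 0.330739, cos φ = 0.943722, sin λ = -0.340096, cos λ = 0.940391.
ΔE = −sin λ·ΔX + cos λ·ΔY = −(-0.340096)·(55) + (0.940391)·(-117) = -91.32 m.

ΔE = -91 m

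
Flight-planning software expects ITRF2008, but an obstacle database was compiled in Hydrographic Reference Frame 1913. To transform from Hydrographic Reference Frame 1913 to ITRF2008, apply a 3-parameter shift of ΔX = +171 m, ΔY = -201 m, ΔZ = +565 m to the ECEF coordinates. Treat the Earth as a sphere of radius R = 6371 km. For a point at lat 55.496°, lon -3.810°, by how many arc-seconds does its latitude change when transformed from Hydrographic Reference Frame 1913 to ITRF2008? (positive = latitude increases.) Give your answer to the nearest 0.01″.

sin φ = 0.824087, cos φ = 0.566464, sin λ = -0.066448, cos λ = 0.997790.
North component: ΔN = −sin φ cos λ·ΔX − sin φ sin λ·ΔY + cos φ·ΔZ = −(0.824087)(0.997790)(171) − (0.824087)(-0.066448)(-201) + (0.566464)(565) = 168.44 m.
1° of latitude spans πR/180 = 111195 m, so Δφ = 168.44 / 111195 × 3600 = 5.453″.

Δφ = 5.45″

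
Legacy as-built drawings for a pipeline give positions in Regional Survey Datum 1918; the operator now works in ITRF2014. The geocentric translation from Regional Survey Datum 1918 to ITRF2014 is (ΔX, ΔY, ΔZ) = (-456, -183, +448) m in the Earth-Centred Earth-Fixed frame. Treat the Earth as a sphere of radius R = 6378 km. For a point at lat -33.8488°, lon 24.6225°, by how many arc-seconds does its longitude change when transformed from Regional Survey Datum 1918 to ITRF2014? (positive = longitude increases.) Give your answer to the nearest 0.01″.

Δλ = 0.92″

sin φ = -0.557003, cos φ = 0.830510, sin λ = 0.416638, cos λ = 0.909073.
East component: ΔE = −sin λ·ΔX + cos λ·ΔY = −(0.416638)(-456) + (0.909073)(-183) = 23.63 m.
1° of latitude spans πR/180 = 111317 m; at latitude φ, 1° of longitude spans that × cos φ = 92450.0 m, so Δλ = 23.63 / 92450.0 × 3600 = 0.920″.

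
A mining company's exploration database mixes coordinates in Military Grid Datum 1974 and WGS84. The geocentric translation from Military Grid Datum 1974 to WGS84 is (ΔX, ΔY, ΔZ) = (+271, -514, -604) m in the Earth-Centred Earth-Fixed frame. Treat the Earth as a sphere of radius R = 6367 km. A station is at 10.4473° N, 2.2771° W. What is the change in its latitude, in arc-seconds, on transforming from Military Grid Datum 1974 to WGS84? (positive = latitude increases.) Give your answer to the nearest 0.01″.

Δφ = -20.95″

sin φ = 0.181331, cos φ = 0.983422, sin λ = -0.039732, cos λ = 0.999210.
North component: ΔN = −sin φ cos λ·ΔX − sin φ sin λ·ΔY + cos φ·ΔZ = −(0.181331)(0.999210)(271) − (0.181331)(-0.039732)(-514) + (0.983422)(-604) = -646.79 m.
1° of latitude spans πR/180 = 111125 m, so Δφ = -646.79 / 111125 × 3600 = -20.953″.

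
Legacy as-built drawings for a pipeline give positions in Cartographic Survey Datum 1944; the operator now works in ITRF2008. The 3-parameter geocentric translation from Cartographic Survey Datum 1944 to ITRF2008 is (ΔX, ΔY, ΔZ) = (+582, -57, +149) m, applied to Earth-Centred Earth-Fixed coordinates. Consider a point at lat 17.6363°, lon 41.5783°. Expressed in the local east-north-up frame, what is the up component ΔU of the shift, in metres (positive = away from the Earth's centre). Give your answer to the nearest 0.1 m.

At φ = 17.6363°, λ = 41.5783°: sin φ = 0.302974, cos φ = 0.952999, sin λ = 0.663643, cos λ = 0.748049.
ΔU = cos φ cos λ·ΔX + cos φ sin λ·ΔY + sin φ·ΔZ = (0.952999)(0.748049)(582) + (0.952999)(0.663643)(-57) + (0.302974)(149) = 424.00 m.

ΔU = 424.0 m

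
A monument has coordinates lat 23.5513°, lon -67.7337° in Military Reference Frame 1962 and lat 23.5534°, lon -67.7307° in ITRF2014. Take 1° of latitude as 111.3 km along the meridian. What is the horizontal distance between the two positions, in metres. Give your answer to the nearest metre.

Δφ = 23.5534° − 23.5513° = +0.0021°; Δλ = -67.7307° − -67.7337° = +0.0030°.
ΔN = Δφ × 111300 = 233.7 m; ΔE = Δλ × 111300 × cos(23.5513°) = +0.0030 × 111300 × 0.916703 = 306.1 m.
Distance = √(ΔE² + ΔN²) = √(306.1² + 233.7²) = 385.1 m.

385 m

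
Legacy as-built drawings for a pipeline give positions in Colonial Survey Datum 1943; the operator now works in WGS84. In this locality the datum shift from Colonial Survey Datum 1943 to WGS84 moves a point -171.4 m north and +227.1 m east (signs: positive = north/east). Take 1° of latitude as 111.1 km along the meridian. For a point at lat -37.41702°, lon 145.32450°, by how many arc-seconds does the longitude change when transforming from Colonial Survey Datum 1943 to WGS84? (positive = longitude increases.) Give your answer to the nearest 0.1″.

Δλ = 9.3″

At latitude -37.41702°, cos φ = 0.794234.
1° of longitude at this latitude = 111.1 × cos φ = 88.24 km, so Δλ = 227.1 / 88239.4 = 0.0025737° = 9.265″.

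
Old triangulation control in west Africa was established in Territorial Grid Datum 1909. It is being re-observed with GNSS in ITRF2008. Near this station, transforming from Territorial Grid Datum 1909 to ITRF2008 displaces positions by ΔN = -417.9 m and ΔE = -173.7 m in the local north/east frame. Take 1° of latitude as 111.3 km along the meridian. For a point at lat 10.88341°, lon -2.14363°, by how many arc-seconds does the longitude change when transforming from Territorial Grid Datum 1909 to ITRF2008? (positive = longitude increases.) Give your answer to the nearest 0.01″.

Δλ = -5.72″

At latitude 10.88341°, cos φ = 0.982013.
1° of longitude at this latitude = 111.3 × cos φ = 109.30 km, so Δλ = -173.7 / 109298.1 = -0.0015892° = -5.721″.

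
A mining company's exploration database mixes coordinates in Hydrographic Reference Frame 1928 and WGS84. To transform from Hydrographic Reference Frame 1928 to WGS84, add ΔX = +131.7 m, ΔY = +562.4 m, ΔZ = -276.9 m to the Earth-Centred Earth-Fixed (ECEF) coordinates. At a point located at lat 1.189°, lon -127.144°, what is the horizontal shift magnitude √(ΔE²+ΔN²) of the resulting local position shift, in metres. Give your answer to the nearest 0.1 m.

At φ = 1.189°, λ = -127.144°: sin φ = 0.020750, cos φ = 0.999785, sin λ = -0.797120, cos λ = -0.603820.
ΔE = −sin λ·ΔX + cos λ·ΔY = −(-0.797120)·(131.7) + (-0.603820)·(562.4) = -234.61 m.
ΔN = −sin φ cos λ·ΔX − sin φ sin λ·ΔY + cos φ·ΔZ = −(0.020750)(-0.603820)(131.7) − (0.020750)(-0.797120)(562.4) + (0.999785)(-276.9) = -265.89 m.
Horizontal magnitude = √(ΔE² + ΔN²) = √((-234.61)² + (-265.89)²) = 354.59 m.

354.6 m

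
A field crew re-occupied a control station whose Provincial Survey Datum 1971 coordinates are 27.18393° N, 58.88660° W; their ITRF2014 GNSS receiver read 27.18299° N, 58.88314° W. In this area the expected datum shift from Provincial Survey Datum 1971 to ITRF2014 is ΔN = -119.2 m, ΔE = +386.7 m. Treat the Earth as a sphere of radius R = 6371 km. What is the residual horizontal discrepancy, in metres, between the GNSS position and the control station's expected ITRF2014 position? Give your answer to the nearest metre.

Observed coordinate differences: Δφ = -0.00094°, Δλ = +0.00346°.
Converting to metres (1° lat = 111195 m, cos φ = 0.889545): observed ΔN = -104.5 m, observed ΔE = 342.2 m.
Subtracting the expected shift leaves a residual of -104.5 − (-119.2) = 14.7 m north and 342.2 − (386.7) = -44.5 m east.
Residual distance = √(14.7² + (-44.5)²) = 46.8 m.

47 m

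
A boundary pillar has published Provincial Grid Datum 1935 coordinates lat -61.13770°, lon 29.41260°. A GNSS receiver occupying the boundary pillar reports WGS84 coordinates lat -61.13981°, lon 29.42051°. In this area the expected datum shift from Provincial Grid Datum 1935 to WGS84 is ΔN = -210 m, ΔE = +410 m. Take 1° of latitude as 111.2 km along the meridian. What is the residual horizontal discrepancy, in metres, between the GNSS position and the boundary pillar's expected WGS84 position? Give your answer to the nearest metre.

Observed coordinate differences: Δφ = -0.00211°, Δλ = +0.00791°.
Converting to metres (1° lat = 111200 m, cos φ = 0.482706): observed ΔN = -234.6 m, observed ΔE = 424.6 m.
Subtracting the expected shift leaves a residual of -234.6 − (-210) = -24.6 m north and 424.6 − (410) = 14.6 m east.
Residual distance = √((-24.6)² + 14.6²) = 28.6 m.

29 m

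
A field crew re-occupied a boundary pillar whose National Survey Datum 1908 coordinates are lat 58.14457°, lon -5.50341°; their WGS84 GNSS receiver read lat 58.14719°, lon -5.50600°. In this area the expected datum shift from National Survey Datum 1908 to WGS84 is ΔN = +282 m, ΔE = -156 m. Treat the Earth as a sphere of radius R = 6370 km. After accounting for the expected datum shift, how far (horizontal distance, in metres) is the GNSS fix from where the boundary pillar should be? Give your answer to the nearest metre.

10 m

Observed coordinate differences: Δφ = +0.00262°, Δλ = -0.00259°.
Converting to metres (1° lat = 111177 m, cos φ = 0.527778): observed ΔN = 291.3 m, observed ΔE = -152.0 m.
Subtracting the expected shift leaves a residual of 291.3 − (282) = 9.3 m north and -152.0 − (-156) = 4.0 m east.
Residual distance = √(9.3² + 4.0²) = 10.1 m.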